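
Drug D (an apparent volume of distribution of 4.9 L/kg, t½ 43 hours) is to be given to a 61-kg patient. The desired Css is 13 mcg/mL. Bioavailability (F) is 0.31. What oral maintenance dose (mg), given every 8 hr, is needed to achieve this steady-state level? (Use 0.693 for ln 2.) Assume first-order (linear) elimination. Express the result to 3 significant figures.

Total Vd = 4.9 × 61 = 298.9 L
k = 0.693/43 = 0.01612 h⁻¹, so CL = k·Vd = 0.01612 × 298.9 = 4.818 L/h
D = CL × Css × τ / F = 4.818 × 13 × 8 / 0.31 = 1616 mg

1620 mg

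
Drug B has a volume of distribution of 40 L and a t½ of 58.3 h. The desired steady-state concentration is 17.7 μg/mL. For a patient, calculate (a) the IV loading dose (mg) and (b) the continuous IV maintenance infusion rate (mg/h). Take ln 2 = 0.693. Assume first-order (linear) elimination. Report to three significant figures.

(a) 708 mg; (b) 8.42 mg/h

LD = Vd × C = 40.00 × 17.7 = 708.0 mg
CL = 0.693 × Vd / t½ = 0.693 × 40.00 / 58.3 = 0.4755 L/h
Infusion rate = CL × Css = 0.4755 × 17.7 = 8.416 mg/h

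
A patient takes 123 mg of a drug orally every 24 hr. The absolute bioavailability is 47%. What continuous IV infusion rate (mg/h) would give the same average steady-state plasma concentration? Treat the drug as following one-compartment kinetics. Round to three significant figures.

2.41 mg/h

Equivalent systemic input: infusion rate = F·D/τ.
Rate = 0.47 × 123 / 24 = 2.409 mg/h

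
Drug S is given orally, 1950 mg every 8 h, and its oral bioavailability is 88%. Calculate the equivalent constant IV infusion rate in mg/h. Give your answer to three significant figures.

Equivalent systemic input: infusion rate = F·D/τ.
Rate = 0.88 × 1950 / 8 = 214.5 mg/h

215 mg/h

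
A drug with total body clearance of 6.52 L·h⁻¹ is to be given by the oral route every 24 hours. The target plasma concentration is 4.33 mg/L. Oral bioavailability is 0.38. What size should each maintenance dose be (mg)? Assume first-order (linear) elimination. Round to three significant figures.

1780 mg

D = CL × Css × τ / F = 6.520 × 4.33 × 24 / 0.38 = 1783 mg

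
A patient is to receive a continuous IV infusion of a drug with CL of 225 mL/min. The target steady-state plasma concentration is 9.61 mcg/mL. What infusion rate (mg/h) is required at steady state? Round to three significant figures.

130 mg/h

CL = 225 mL/min = 225 × 0.06 = 13.50 L/h
At steady state, infusion rate equals elimination rate: rate in = CL × Css.
Rate = CL × Css = 13.50 × 9.61 = 129.7 mg/h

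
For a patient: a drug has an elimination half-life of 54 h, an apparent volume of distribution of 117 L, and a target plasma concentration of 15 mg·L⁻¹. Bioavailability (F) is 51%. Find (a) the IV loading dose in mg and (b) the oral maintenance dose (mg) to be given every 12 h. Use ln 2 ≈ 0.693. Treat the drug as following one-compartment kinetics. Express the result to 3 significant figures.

(a) 1760 mg; (b) 530 mg

LD = Vd × C = 117.0 × 15 = 1755 mg
CL = 0.693 × Vd / t½ = 0.693 × 117.0 / 54 = 1.502 L/h
D = CL × Css × τ / F = 1.502 × 15 × 12 / 0.51 = 530.1 mg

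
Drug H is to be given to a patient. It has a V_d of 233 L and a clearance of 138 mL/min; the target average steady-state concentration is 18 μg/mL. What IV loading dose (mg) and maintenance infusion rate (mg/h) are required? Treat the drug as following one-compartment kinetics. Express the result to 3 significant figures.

Loading dose = Vd × C = 233.0 × 18 = 4194 mg
CL = 138 mL/min × 60/1000 = 8.280 L/h
Maintenance: replace elimination → rate = CL × Css = 8.280 × 18 = 149.0 mg/h

(a) 4190 mg; (b) 149 mg/h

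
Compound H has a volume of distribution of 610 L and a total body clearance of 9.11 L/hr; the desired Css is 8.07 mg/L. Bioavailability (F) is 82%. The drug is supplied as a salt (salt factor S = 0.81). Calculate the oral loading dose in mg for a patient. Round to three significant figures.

7410 mg

The loading dose fills Vd to the target concentration.
LD = Vd × C / F / S = 610.0 × 8.070 / 0.82 / 0.81 = 7411 mg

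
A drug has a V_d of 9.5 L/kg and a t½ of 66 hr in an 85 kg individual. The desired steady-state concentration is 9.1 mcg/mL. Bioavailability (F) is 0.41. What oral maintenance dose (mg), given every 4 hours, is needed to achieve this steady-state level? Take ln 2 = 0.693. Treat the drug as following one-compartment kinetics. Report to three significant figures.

753 mg

Vd(total) = 85 kg × 9.5 L/kg = 807.5 L
CL = 0.693 × Vd / t½ = 0.693 × 807.5 / 66 = 8.479 L/h
D = CL × Css × τ / F = 8.479 × 9.1 × 4 / 0.41 = 752.8 mg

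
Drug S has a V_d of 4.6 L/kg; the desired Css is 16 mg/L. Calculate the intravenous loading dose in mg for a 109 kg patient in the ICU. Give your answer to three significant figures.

8020 mg

Vd(total) = 109 kg × 4.6 L/kg = 501.4 L
The loading dose fills Vd to the target concentration.
LD = Vd × C = 501.4 × 16.00 = 8022 mg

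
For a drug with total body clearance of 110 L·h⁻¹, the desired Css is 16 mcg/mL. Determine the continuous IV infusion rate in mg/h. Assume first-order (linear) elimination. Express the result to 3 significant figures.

1760 mg/h

Rate = CL × Css = 110.0 × 16 = 1760 mg/h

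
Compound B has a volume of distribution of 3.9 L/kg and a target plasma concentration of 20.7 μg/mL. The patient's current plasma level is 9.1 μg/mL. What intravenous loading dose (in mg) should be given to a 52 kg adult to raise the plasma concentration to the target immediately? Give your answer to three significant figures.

2350 mg

Vd(total) = 52 kg × 3.9 L/kg = 202.8 L
Concentration deficit ΔC = 20.7 − 9.1 = 11.60 mg/L
LD = Vd × ΔC = 202.8 × 11.60 = 2352 mg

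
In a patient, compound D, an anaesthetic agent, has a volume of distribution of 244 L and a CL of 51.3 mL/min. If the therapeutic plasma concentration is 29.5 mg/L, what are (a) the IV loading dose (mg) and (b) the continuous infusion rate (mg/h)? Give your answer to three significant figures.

Loading: fill Vd to C_target → 244.0 L × 29.5 mg/L = 7198 mg
CL = 51.3 mL/min × 60/1000 = 3.078 L/h
Maintenance: replace elimination → rate = CL × Css = 3.078 × 29.5 = 90.80 mg/h

(a) 7200 mg; (b) 90.8 mg/h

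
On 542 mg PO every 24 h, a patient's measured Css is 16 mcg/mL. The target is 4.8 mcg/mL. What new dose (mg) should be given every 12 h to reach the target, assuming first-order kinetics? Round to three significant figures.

81.3 mg

For first-order elimination, Css ∝ F·D/(CL·τ); F and CL are unchanged, so Css ∝ D/τ.
D₂ = D₁ × (Css,target / Css,current) × (τ₂/τ₁) = 542 × (4.8/16) × (12/24) = 81.30 mg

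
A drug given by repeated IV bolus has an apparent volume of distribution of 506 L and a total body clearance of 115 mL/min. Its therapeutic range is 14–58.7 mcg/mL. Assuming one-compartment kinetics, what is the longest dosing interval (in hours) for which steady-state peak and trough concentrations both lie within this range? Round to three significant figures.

CL = 115 mL/min = 115 × 0.06 = 6.900 L/h
k = CL / Vd = 6.900 / 506.0 = 0.01364 h⁻¹
Between IV bolus doses, concentration decays as C = C₀·e^(−kτ), so C_peak/C_trough = e^(kτ).
τ_max = ln(C_peak/C_trough) / k = ln(58.7/14) / 0.01364 = 1.433 / 0.01364 = 105.1 h

105 h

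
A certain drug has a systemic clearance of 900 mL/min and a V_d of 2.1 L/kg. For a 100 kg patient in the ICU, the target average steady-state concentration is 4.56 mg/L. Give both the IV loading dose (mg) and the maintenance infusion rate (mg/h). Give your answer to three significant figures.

Total Vd = 2.1 × 100 = 210.0 L
LD = Vd · C_target = 210.0 × 4.56 = 957.6 mg
CL = 900 mL/min × 60/1000 = 54.00 L/h
Maintenance: replace elimination → rate = CL × Css = 54.00 × 4.56 = 246.2 mg/h

(a) 958 mg; (b) 246 mg/h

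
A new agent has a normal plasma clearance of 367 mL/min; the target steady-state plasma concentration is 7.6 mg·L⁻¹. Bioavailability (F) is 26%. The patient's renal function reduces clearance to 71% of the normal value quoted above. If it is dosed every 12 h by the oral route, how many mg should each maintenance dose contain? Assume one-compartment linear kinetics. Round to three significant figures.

5480 mg

CL = 367 mL/min = 367 × 0.06 = 22.02 L/h
Patient clearance = 0.71 × 22.02 = 15.63 L/h
D = CL × Css × τ / F = 15.63 × 7.6 × 12 / 0.26 = 5483 mg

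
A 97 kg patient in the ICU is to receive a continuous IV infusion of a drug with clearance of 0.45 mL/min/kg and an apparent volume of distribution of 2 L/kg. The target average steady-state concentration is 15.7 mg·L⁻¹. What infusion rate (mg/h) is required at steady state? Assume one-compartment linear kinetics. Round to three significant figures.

41.1 mg/h

CL = 0.45 mL/min/kg × 97 kg = 43.65 mL/min = 43.65 × 60/1000 = 2.619 L/h
R₀ = 2.619 × 15.7 = 41.12 mg/h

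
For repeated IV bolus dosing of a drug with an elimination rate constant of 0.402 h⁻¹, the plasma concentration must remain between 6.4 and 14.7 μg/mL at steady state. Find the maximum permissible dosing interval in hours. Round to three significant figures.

Between IV bolus doses, concentration decays as C = C₀·e^(−kτ), so C_peak/C_trough = e^(kτ).
τ_max = ln(C_peak/C_trough) / k = ln(14.7/6.4) / 0.4020 = 0.8315 / 0.4020 = 2.068 h

2.07 h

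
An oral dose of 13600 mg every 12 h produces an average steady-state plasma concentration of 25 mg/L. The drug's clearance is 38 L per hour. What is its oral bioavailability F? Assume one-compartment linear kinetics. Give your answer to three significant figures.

0.838

F·D/τ = CL·Css at steady state → F = CL·Css·τ / D.
F = 38 × 25 × 12 / 13600 = 0.838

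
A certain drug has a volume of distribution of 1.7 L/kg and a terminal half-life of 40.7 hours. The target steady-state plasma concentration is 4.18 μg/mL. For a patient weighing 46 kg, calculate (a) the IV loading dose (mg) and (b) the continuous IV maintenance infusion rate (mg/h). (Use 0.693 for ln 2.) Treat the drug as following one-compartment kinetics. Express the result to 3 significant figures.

Total Vd = 1.7 × 46 = 78.20 L
LD = Vd × C = 78.20 × 4.18 = 326.9 mg
CL = 0.693 × Vd / t½ = 0.693 × 78.20 / 40.7 = 1.332 L/h
Infusion rate = CL × Css = 1.332 × 4.18 = 5.568 mg/h

(a) 327 mg; (b) 5.57 mg/h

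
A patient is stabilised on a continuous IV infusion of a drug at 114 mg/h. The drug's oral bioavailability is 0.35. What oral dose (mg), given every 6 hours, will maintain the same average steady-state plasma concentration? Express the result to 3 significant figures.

To maintain the same Css, the systemic dosing rate must be unchanged: F·D/τ = infusion rate.
D = rate × τ / F = 114 × 6 / 0.35 = 1954 mg

1950 mg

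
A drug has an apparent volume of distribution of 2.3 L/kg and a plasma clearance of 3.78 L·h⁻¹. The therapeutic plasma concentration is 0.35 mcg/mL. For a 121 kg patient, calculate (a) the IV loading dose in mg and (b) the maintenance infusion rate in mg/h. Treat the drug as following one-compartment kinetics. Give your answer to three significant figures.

(a) 97.4 mg; (b) 1.32 mg/h

Vd = 2.3 L/kg × 121 kg = 278.3 L
Loading: fill Vd to C_target → 278.3 L × 0.35 mg/L = 97.41 mg
Maintenance: replace elimination → rate = CL × Css = 3.780 × 0.35 = 1.323 mg/h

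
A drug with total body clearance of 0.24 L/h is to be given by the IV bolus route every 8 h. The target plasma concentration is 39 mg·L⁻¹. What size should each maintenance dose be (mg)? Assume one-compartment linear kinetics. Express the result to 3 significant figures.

74.9 mg

At steady state, dose per interval replaces the amount cleared in that interval: D/τ = CL·Css.
D = CL × Css × τ = 0.2400 × 39 × 8 = 74.88 mg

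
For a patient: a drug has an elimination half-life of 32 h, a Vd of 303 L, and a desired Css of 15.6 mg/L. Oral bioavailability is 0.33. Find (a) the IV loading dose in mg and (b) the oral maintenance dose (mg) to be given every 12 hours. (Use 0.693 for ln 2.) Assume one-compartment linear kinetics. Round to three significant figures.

LD = Vd × C = 303.0 × 15.6 = 4727 mg
CL = 0.693 × Vd / t½ = 0.693 × 303.0 / 32 = 6.562 L/h
D = CL × Css × τ / F = 6.562 × 15.6 × 12 / 0.33 = 3722 mg

(a) 4730 mg; (b) 3720 mg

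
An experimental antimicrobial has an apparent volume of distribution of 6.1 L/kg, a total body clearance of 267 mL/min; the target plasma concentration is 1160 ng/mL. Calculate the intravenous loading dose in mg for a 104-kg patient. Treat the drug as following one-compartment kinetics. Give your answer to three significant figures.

736 mg

Vd(total) = 104 kg × 6.1 L/kg = 634.4 L
C = 1160 ng/mL = 1.160 mg/L
LD is governed by Vd — clearance does not enter the loading-dose calculation.
LD = Vd × C = 634.4 × 1.160 = 735.9 mg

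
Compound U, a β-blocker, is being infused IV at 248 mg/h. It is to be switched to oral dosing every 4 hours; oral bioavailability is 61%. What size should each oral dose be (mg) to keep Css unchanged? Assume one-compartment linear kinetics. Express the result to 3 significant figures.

1630 mg

To maintain the same Css, the systemic dosing rate must be unchanged: F·D/τ = infusion rate.
D = rate × τ / F = 248 × 4 / 0.61 = 1626 mg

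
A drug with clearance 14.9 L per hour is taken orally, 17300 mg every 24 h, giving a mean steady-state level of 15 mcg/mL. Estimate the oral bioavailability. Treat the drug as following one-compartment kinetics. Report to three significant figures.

F·D/τ = CL·Css at steady state → F = CL·Css·τ / D.
F = 14.9 × 15 × 24 / 17300 = 0.310

0.310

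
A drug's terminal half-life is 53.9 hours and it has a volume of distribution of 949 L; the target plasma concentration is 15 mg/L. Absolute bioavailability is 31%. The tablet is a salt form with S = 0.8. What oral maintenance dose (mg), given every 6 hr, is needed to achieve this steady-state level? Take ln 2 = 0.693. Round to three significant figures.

CL = ln 2 · Vd / t½ = 0.693 × 949.0 / 53.9 = 12.20 L/h
D = CL × Css × τ / F / S = 12.20 × 15 × 6 / 0.31 / 0.8 = 4427 mg

4430 mg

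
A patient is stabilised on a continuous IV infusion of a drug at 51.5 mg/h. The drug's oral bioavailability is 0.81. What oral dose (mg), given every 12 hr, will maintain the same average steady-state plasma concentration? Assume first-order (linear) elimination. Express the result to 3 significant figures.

763 mg

To maintain the same Css, the systemic dosing rate must be unchanged: F·D/τ = infusion rate.
D = rate × τ / F = 51.5 × 12 / 0.81 = 763.0 mg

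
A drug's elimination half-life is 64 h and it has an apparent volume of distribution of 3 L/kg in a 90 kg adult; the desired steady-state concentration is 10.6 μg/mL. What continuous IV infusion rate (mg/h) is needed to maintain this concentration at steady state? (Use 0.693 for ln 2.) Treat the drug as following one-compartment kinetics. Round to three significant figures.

Vd = 3 L/kg × 90 kg = 270.0 L
k = 0.693/64 = 0.01083 h⁻¹, so CL = k·Vd = 0.01083 × 270.0 = 2.924 L/h
Infusion rate = CL × Css = 2.924 × 10.6 = 30.99 mg/h

31.0 mg/h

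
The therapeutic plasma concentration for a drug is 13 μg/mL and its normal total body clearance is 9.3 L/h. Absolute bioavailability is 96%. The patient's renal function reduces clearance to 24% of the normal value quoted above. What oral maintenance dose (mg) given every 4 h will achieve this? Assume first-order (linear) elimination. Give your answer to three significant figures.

Patient clearance = 0.24 × 9.300 = 2.232 L/h
At steady state, dose per interval replaces the amount cleared in that interval: F·D/τ = CL·Css.
D = CL × Css × τ / F = 2.232 × 13 × 4 / 0.96 = 120.9 mg

121 mg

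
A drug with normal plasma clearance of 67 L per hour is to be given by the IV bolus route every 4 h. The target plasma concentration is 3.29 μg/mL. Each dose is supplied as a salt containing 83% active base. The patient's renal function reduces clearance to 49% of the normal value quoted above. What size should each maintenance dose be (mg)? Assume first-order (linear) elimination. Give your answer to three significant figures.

521 mg

Patient clearance = 0.49 × 67.00 = 32.83 L/h
D = CL × Css × τ / S = 32.83 × 3.29 × 4 / 0.83 = 520.5 mg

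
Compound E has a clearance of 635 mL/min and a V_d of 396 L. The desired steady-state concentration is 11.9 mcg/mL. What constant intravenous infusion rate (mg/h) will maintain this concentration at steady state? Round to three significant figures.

453 mg/h

Convert clearance: 635 mL/min × 60 min/h ÷ 1000 mL/L = 38.10 L/h
At steady state, infusion rate equals elimination rate: rate in = CL × Css.
Rate = CL × Css = 38.10 × 11.9 = 453.4 mg/h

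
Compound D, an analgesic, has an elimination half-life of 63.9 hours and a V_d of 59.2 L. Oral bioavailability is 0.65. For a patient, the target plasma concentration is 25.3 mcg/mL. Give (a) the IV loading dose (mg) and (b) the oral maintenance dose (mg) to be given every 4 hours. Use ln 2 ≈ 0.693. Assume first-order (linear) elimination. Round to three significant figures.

LD = Vd × C = 59.20 × 25.3 = 1498 mg
CL = 0.693 × Vd / t½ = 0.693 × 59.20 / 63.9 = 0.6420 L/h
D = CL × Css × τ / F = 0.6420 × 25.3 × 4 / 0.65 = 99.95 mg

(a) 1500 mg; (b) 100 mg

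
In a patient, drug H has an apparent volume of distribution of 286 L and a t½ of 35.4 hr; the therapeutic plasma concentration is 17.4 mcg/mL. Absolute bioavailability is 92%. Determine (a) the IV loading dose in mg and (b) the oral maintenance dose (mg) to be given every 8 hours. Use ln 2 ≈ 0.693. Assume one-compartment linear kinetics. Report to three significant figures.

LD = Vd × C = 286.0 × 17.4 = 4976 mg
CL = 0.693 × Vd / t½ = 0.693 × 286.0 / 35.4 = 5.599 L/h
D = CL × Css × τ / F = 5.599 × 17.4 × 8 / 0.92 = 847.2 mg

(a) 4980 mg; (b) 847 mg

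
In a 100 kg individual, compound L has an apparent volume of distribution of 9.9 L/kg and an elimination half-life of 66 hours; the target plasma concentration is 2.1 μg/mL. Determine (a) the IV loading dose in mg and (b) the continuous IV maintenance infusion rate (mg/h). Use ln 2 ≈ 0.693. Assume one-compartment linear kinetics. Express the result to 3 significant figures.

Vd = 9.9 L/kg × 100 kg = 990.0 L
LD = Vd × C = 990.0 × 2.1 = 2079 mg
CL = 0.693 × Vd / t½ = 0.693 × 990.0 / 66 = 10.40 L/h
Infusion rate = CL × Css = 10.40 × 2.1 = 21.84 mg/h

(a) 2080 mg; (b) 21.8 mg/h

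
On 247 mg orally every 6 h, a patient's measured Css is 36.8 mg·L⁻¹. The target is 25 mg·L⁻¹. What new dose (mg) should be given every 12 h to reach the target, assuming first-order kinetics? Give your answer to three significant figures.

With linear kinetics, Css is proportional to dose rate (D/τ) at fixed clearance.
D₂ = D₁ × (Css,target / Css,current) × (τ₂/τ₁) = 247 × (25/36.8) × (12/6) = 335.6 mg

336 mg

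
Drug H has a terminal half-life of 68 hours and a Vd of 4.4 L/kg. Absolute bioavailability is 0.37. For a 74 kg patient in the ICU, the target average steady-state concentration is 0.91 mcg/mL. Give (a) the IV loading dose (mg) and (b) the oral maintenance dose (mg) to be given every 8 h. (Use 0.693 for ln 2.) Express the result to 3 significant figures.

Total Vd = 4.4 × 74 = 325.6 L
LD = Vd × C = 325.6 × 0.91 = 296.3 mg
CL = 0.693 × Vd / t½ = 0.693 × 325.6 / 68 = 3.318 L/h
D = CL × Css × τ / F = 3.318 × 0.91 × 8 / 0.37 = 65.28 mg

(a) 296 mg; (b) 65.3 mg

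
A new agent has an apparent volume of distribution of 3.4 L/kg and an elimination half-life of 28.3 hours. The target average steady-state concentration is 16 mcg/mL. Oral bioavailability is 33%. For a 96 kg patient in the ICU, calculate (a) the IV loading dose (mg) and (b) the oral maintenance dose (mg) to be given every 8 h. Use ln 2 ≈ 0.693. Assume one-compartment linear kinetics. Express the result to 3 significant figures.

Vd(total) = 96 kg × 3.4 L/kg = 326.4 L
LD = Vd × C = 326.4 × 16 = 5222 mg
CL = 0.693 × Vd / t½ = 0.693 × 326.4 / 28.3 = 7.993 L/h
D = CL × Css × τ / F = 7.993 × 16 × 8 / 0.33 = 3100 mg

(a) 5220 mg; (b) 3100 mg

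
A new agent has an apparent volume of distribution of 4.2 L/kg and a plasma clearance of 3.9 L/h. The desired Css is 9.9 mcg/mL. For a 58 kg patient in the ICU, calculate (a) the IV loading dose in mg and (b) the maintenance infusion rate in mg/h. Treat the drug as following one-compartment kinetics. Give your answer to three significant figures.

Vd(total) = 58 kg × 4.2 L/kg = 243.6 L
Loading dose = Vd × C = 243.6 × 9.9 = 2412 mg
Maintenance infusion rate = CL × Css = 3.900 × 9.9 = 38.61 mg/h

(a) 2410 mg; (b) 38.6 mg/h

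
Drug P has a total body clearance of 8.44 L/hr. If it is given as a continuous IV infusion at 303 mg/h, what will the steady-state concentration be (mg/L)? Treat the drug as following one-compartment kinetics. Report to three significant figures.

Css = rate / CL = 303 / 8.440 = 35.90 mg/L

35.9 mg/L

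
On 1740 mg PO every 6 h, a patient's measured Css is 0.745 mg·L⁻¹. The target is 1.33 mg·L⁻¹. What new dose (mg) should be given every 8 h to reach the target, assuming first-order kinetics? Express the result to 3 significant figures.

For first-order elimination, Css ∝ F·D/(CL·τ); F and CL are unchanged, so Css ∝ D/τ.
D₂ = D₁ × (Css,target / Css,current) × (τ₂/τ₁) = 1740 × (1.33/0.745) × (8/6) = 4142 mg

4140 mg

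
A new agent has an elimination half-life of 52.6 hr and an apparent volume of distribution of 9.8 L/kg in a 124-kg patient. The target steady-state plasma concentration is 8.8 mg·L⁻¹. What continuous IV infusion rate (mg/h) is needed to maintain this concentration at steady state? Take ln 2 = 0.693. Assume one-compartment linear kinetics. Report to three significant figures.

Vd = 9.8 L/kg × 124 kg = 1215 L
k = 0.693/52.6 = 0.01317 h⁻¹, so CL = k·Vd = 0.01317 × 1215 = 16.00 L/h
Infusion rate = CL × Css = 16.00 × 8.8 = 140.8 mg/h

141 mg/h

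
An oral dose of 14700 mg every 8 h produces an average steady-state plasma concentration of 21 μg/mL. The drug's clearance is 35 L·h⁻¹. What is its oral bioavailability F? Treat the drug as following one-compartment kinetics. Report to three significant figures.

0.400

F·D/τ = CL·Css at steady state → F = CL·Css·τ / D.
F = 35 × 21 × 8 / 14700 = 0.400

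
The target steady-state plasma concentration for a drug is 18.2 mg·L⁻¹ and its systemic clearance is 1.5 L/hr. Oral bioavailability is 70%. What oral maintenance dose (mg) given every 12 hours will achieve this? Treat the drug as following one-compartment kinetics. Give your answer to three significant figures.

At steady state, dose per interval replaces the amount cleared in that interval: F·D/τ = CL·Css.
D = CL × Css × τ / F = 1.500 × 18.2 × 12 / 0.7 = 468.0 mg

468 mg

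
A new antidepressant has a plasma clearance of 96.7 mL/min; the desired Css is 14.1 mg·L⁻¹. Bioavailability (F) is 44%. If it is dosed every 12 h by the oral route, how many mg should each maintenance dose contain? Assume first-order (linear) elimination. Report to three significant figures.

CL = 96.7 mL/min = 96.7 × 0.06 = 5.802 L/h
D = CL × Css × τ / F = 5.802 × 14.1 × 12 / 0.44 = 2231 mg

2230 mg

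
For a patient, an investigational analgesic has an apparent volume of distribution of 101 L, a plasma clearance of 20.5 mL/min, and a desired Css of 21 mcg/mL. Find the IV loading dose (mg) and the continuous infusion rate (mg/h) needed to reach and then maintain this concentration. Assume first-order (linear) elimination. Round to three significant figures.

(a) 2120 mg; (b) 25.8 mg/h

LD = Vd · C_target = 101.0 × 21 = 2121 mg
Convert clearance: 20.5 mL/min × 60 min/h ÷ 1000 mL/L = 1.230 L/h
Maintenance infusion rate = CL × Css = 1.230 × 21 = 25.83 mg/h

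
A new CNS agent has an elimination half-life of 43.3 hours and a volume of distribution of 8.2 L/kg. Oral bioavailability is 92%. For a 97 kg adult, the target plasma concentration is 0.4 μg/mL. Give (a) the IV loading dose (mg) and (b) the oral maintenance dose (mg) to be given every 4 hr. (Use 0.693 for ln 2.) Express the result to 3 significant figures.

(a) 318 mg; (b) 22.1 mg

Total Vd = 8.2 × 97 = 795.4 L
LD = Vd × C = 795.4 × 0.4 = 318.2 mg
CL = 0.693 × Vd / t½ = 0.693 × 795.4 / 43.3 = 12.73 L/h
D = CL × Css × τ / F = 12.73 × 0.4 × 4 / 0.92 = 22.14 mg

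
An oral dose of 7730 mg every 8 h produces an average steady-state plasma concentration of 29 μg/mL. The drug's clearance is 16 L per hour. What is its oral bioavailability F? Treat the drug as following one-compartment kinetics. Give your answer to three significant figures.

0.480

F·D/τ = CL·Css at steady state → F = CL·Css·τ / D.
F = 16 × 29 × 8 / 7730 = 0.480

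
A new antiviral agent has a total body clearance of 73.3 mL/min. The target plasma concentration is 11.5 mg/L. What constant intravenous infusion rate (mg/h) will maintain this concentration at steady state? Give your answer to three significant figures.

CL = 73.3 mL/min = 73.3 × 0.06 = 4.398 L/h
Infusion rate = CL · Css = 4.398 L/h × 11.5 mg/L = 50.58 mg/h

50.6 mg/h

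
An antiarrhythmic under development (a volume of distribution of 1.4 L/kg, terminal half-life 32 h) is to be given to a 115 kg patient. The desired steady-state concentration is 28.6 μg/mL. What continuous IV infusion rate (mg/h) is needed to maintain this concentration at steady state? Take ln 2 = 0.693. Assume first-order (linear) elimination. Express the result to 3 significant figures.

Vd(total) = 115 kg × 1.4 L/kg = 161.0 L
CL = ln 2 · Vd / t½ = 0.693 × 161.0 / 32 = 3.487 L/h
Infusion rate = CL × Css = 3.487 × 28.6 = 99.73 mg/h

99.7 mg/h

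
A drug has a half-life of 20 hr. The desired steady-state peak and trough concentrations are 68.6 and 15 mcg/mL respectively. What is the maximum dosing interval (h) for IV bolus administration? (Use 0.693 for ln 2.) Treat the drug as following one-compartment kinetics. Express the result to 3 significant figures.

43.9 h

k = 0.693 / t½ = 0.693 / 20 = 0.03465 h⁻¹
Between IV bolus doses, concentration decays as C = C₀·e^(−kτ), so C_peak/C_trough = e^(kτ).
τ_max = ln(C_peak/C_trough) / k = ln(68.6/15) / 0.03465 = 1.520 / 0.03465 = 43.87 h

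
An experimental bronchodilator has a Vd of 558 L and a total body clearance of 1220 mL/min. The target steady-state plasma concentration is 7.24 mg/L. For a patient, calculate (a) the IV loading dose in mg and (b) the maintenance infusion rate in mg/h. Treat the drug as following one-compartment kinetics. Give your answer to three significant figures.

Loading: fill Vd to C_target → 558.0 L × 7.24 mg/L = 4040 mg
CL = 1220 mL/min × 60/1000 = 73.20 L/h
Infusion rate = 73.20 L/h × 7.24 mg/L = 530.0 mg/h

(a) 4040 mg; (b) 530 mg/h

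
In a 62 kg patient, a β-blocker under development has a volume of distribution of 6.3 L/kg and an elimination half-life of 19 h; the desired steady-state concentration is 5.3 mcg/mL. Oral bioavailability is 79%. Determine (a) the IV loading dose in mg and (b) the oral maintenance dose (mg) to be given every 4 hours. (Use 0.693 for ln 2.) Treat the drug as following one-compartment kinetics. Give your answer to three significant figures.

(a) 2070 mg; (b) 382 mg

Vd = 6.3 L/kg × 62 kg = 390.6 L
LD = Vd × C = 390.6 × 5.3 = 2070 mg
CL = 0.693 × Vd / t½ = 0.693 × 390.6 / 19 = 14.25 L/h
D = CL × Css × τ / F = 14.25 × 5.3 × 4 / 0.79 = 382.4 mg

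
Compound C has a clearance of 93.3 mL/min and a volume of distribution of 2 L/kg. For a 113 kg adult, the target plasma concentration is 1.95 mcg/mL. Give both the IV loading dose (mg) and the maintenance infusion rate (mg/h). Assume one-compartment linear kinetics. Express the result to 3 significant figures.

Vd = 2 L/kg × 113 kg = 226.0 L
Loading: fill Vd to C_target → 226.0 L × 1.95 mg/L = 440.7 mg
Convert clearance: 93.3 mL/min × 60 min/h ÷ 1000 mL/L = 5.598 L/h
Maintenance infusion rate = CL × Css = 5.598 × 1.95 = 10.92 mg/h

(a) 441 mg; (b) 10.9 mg/h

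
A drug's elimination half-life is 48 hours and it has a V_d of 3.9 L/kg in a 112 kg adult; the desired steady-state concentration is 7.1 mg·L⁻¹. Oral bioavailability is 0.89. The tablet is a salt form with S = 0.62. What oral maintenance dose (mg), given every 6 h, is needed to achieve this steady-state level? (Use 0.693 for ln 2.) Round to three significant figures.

Vd(total) = 112 kg × 3.9 L/kg = 436.8 L
k = 0.693/48 = 0.01444 h⁻¹, so CL = k·Vd = 0.01444 × 436.8 = 6.307 L/h
D = CL × Css × τ / F / S = 6.307 × 7.1 × 6 / 0.89 / 0.62 = 486.9 mg

487 mg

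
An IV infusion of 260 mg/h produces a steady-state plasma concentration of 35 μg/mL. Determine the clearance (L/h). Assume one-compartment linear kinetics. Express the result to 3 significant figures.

7.43 L/h

At steady state, infusion rate = CL × Css, so CL = rate / Css.
CL = 260 / 35 = 7.429 L/h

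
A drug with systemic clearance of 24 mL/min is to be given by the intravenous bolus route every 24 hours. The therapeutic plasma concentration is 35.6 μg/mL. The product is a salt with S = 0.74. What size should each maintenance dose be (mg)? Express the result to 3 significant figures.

Convert clearance: 24 mL/min × 60 min/h ÷ 1000 mL/L = 1.440 L/h
D = CL × Css × τ / S = 1.440 × 35.6 × 24 / 0.74 = 1663 mg

1660 mg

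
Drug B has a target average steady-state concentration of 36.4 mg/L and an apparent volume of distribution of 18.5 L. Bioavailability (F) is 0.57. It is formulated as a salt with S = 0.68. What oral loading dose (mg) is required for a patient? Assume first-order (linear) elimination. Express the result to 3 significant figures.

LD = Vd × C / F / S = 18.50 × 36.40 / 0.57 / 0.68 = 1737 mg

1740 mg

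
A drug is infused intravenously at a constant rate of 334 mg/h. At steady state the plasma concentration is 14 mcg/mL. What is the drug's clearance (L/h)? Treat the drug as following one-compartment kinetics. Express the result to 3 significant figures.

At steady state, infusion rate = CL × Css, so CL = rate / Css.
CL = 334 / 14 = 23.86 L/h

23.9 L/h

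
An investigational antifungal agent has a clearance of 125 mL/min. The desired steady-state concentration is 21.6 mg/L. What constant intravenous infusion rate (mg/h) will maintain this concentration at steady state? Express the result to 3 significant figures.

CL = 125 mL/min × 60/1000 = 7.500 L/h
Rate = CL × Css = 7.500 × 21.6 = 162.0 mg/h

162 mg/h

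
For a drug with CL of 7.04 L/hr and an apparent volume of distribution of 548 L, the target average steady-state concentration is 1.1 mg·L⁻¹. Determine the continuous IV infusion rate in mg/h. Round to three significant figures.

7.74 mg/h

Infusion rate = CL · Css = 7.040 L/h × 1.1 mg/L = 7.744 mg/h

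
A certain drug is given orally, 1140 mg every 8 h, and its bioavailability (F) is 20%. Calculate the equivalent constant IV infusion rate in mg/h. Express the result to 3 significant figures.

28.5 mg/h

Equivalent systemic input: infusion rate = F·D/τ.
Rate = 0.2 × 1140 / 8 = 28.50 mg/h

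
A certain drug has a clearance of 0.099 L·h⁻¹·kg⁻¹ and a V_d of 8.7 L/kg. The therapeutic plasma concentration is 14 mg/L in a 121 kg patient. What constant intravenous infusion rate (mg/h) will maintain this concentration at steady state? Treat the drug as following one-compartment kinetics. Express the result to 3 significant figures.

168 mg/h

CL = 0.099 L·h⁻¹·kg⁻¹ × 121 kg = 11.98 L/h
R₀ = 11.98 × 14 = 167.7 mg/h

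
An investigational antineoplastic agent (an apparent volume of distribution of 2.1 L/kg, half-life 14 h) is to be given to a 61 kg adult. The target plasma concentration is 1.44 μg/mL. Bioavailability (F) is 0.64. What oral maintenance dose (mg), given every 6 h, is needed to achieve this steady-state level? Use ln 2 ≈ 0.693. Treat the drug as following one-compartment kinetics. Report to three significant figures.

Vd(total) = 61 kg × 2.1 L/kg = 128.1 L
k = 0.693/14 = 0.04950 h⁻¹, so CL = k·Vd = 0.04950 × 128.1 = 6.341 L/h
D = CL × Css × τ / F = 6.341 × 1.44 × 6 / 0.64 = 85.60 mg

85.6 mg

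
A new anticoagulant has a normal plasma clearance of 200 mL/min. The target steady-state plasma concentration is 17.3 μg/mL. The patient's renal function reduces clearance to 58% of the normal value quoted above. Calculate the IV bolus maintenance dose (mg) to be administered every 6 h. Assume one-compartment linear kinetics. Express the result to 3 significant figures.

CL = 200 mL/min × 60/1000 = 12.00 L/h
Patient clearance = 0.58 × 12.00 = 6.960 L/h
At steady state, dose per interval replaces the amount cleared in that interval: D/τ = CL·Css.
D = CL × Css × τ = 6.960 × 17.3 × 6 = 722.4 mg

722 mg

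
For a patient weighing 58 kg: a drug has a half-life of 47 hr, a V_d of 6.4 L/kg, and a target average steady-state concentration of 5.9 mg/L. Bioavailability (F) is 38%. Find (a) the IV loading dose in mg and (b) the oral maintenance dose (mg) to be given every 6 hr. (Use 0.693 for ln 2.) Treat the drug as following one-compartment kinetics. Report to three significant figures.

(a) 2190 mg; (b) 510 mg

Vd = 6.4 L/kg × 58 kg = 371.2 L
LD = Vd × C = 371.2 × 5.9 = 2190 mg
CL = 0.693 × Vd / t½ = 0.693 × 371.2 / 47 = 5.473 L/h
D = CL × Css × τ / F = 5.473 × 5.9 × 6 / 0.38 = 509.9 mg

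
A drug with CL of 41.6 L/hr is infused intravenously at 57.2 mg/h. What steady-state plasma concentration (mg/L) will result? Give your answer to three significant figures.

Css = rate / CL = 57.2 / 41.60 = 1.375 mg/L

1.38 mg/L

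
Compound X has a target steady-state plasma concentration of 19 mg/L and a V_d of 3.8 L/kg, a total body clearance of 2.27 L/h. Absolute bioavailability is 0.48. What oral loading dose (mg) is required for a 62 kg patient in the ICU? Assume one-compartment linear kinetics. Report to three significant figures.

9330 mg

Vd = 3.8 L/kg × 62 kg = 235.6 L
LD = Vd × C / F = 235.6 × 19.00 / 0.48 = 9326 mg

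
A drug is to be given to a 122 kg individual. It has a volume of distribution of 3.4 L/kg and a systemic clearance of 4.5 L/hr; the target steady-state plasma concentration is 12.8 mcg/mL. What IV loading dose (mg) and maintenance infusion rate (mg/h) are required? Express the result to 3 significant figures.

Vd(total) = 122 kg × 3.4 L/kg = 414.8 L
Loading dose = Vd × C = 414.8 × 12.8 = 5309 mg
Infusion rate = 4.500 L/h × 12.8 mg/L = 57.60 mg/h

(a) 5310 mg; (b) 57.6 mg/h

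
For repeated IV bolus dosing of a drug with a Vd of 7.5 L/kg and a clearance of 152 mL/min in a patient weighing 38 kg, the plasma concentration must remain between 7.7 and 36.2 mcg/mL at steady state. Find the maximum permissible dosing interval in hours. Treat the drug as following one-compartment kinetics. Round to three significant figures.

Total Vd = 7.5 × 38 = 285.0 L
CL = 152 mL/min × 60/1000 = 9.120 L/h
k = CL / Vd = 9.120 / 285.0 = 0.03200 h⁻¹
Between IV bolus doses, concentration decays as C = C₀·e^(−kτ), so C_peak/C_trough = e^(kτ).
τ_max = ln(C_peak/C_trough) / k = ln(36.2/7.7) / 0.03200 = 1.548 / 0.03200 = 48.38 h

48.4 h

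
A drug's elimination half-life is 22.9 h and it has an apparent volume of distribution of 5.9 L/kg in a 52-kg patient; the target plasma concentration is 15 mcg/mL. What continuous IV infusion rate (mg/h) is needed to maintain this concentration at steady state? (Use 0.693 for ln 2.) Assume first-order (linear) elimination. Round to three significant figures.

Vd = 5.9 L/kg × 52 kg = 306.8 L
CL = 0.693 × Vd / t½ = 0.693 × 306.8 / 22.9 = 9.284 L/h
Infusion rate = CL × Css = 9.284 × 15 = 139.3 mg/h

139 mg/h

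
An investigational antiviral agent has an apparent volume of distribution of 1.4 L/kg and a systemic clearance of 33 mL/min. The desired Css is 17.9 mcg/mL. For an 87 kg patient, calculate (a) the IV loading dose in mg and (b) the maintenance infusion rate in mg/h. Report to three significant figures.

(a) 2180 mg; (b) 35.4 mg/h

Total Vd = 1.4 × 87 = 121.8 L
Loading dose = Vd × C = 121.8 × 17.9 = 2180 mg
Convert clearance: 33 mL/min × 60 min/h ÷ 1000 mL/L = 1.980 L/h
Maintenance infusion rate = CL × Css = 1.980 × 17.9 = 35.44 mg/h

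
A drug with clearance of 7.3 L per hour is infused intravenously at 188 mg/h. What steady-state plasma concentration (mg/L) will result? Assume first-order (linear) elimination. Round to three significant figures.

25.8 mg/L

Css = rate / CL = 188 / 7.300 = 25.75 mg/L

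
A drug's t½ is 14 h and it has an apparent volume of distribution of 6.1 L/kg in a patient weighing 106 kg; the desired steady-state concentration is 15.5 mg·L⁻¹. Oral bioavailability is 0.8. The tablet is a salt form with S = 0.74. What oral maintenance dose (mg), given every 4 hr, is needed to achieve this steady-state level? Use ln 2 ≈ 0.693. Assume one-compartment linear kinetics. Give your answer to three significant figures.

Vd(total) = 106 kg × 6.1 L/kg = 646.6 L
CL = ln 2 · Vd / t½ = 0.693 × 646.6 / 14 = 32.01 L/h
D = CL × Css × τ / F / S = 32.01 × 15.5 × 4 / 0.8 / 0.74 = 3352 mg

3350 mg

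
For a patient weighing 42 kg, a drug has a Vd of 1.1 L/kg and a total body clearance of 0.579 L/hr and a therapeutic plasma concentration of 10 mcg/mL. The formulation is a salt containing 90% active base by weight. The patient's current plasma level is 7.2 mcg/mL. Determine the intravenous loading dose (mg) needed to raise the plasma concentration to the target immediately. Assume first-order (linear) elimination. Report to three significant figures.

144 mg

Vd = 1.1 L/kg × 42 kg = 46.20 L
Concentration deficit ΔC = 10 − 7.2 = 2.800 mg/L
LD = Vd × ΔC / S = 46.20 × 2.800 / 0.9 = 143.7 mg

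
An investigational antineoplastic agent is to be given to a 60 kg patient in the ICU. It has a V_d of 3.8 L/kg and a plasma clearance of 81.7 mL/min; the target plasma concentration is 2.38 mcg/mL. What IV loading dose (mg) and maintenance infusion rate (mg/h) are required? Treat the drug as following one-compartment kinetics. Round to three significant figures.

Total Vd = 3.8 × 60 = 228.0 L
Loading: fill Vd to C_target → 228.0 L × 2.38 mg/L = 542.6 mg
Convert clearance: 81.7 mL/min × 60 min/h ÷ 1000 mL/L = 4.902 L/h
Maintenance infusion rate = CL × Css = 4.902 × 2.38 = 11.67 mg/h

(a) 543 mg; (b) 11.7 mg/h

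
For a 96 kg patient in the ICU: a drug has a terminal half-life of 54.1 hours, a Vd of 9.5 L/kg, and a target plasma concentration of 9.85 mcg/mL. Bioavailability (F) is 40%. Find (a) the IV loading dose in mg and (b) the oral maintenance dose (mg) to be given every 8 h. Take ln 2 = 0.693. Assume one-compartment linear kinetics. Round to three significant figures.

Total Vd = 9.5 × 96 = 912.0 L
LD = Vd × C = 912.0 × 9.85 = 8983 mg
CL = 0.693 × Vd / t½ = 0.693 × 912.0 / 54.1 = 11.68 L/h
D = CL × Css × τ / F = 11.68 × 9.85 × 8 / 0.4 = 2301 mg

(a) 8980 mg; (b) 2300 mg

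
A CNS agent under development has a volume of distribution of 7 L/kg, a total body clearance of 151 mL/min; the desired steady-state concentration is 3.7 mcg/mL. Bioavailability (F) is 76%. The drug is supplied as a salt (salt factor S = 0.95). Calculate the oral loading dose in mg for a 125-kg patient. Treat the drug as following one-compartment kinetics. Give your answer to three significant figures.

4480 mg

Vd(total) = 125 kg × 7 L/kg = 875.0 L
Loading dose depends on Vd (not clearance): it fills the distribution volume.
LD = Vd × C / F / S = 875.0 × 3.700 / 0.76 / 0.95 = 4484 mg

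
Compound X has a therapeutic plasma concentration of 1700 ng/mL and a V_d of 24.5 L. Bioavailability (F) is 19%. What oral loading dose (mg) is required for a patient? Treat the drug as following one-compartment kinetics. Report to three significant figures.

219 mg

C = 1700 ng/mL = 1.700 mg/L
The loading dose fills Vd to the target concentration.
LD = Vd × C / F = 24.50 × 1.700 / 0.19 = 219.2 mg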